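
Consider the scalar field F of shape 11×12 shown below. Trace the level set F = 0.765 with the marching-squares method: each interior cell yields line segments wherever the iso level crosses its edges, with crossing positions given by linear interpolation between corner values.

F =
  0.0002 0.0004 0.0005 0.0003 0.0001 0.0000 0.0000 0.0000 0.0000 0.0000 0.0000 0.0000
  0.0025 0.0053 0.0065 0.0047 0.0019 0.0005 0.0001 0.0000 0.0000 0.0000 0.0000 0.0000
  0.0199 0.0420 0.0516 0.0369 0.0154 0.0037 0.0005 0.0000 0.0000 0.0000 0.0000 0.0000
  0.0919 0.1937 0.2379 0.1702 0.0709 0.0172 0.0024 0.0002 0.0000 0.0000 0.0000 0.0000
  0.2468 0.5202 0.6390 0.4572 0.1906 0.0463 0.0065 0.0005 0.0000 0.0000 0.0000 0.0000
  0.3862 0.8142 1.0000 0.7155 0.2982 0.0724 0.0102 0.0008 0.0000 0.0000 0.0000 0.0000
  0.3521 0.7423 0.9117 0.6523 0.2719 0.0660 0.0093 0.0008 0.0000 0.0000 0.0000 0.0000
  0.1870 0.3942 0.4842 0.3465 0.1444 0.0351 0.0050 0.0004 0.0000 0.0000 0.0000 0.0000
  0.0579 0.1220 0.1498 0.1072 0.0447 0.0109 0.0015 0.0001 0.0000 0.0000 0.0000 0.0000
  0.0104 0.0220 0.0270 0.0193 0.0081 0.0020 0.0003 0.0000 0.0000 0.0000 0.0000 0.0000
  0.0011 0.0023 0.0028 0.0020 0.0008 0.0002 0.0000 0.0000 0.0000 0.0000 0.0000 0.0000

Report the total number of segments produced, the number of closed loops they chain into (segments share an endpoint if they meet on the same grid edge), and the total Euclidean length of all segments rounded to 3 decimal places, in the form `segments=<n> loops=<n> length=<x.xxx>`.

segments=8 loops=1 length=6.029

cell (4,0): code 0100 → (4.833,1.000)–(5.000,0.885)
cell (4,1): code 1100 → (4.349,2.000)–(4.833,1.000)
cell (4,2): code 1000 → (5.000,2.826)–(4.349,2.000)
cell (5,0): code 0010 → (5.000,0.885)–(5.684,1.000)
cell (5,1): code 0111 → (5.684,1.000)–(6.000,1.134)
cell (5,2): code 1001 → (6.000,2.566)–(5.000,2.826)
cell (6,1): code 0010 → (6.000,1.134)–(6.343,2.000)
cell (6,2): code 0001 → (6.343,2.000)–(6.000,2.566)
total: 8 segments, chained into 1 closed loop(s), length Σ = 6.028753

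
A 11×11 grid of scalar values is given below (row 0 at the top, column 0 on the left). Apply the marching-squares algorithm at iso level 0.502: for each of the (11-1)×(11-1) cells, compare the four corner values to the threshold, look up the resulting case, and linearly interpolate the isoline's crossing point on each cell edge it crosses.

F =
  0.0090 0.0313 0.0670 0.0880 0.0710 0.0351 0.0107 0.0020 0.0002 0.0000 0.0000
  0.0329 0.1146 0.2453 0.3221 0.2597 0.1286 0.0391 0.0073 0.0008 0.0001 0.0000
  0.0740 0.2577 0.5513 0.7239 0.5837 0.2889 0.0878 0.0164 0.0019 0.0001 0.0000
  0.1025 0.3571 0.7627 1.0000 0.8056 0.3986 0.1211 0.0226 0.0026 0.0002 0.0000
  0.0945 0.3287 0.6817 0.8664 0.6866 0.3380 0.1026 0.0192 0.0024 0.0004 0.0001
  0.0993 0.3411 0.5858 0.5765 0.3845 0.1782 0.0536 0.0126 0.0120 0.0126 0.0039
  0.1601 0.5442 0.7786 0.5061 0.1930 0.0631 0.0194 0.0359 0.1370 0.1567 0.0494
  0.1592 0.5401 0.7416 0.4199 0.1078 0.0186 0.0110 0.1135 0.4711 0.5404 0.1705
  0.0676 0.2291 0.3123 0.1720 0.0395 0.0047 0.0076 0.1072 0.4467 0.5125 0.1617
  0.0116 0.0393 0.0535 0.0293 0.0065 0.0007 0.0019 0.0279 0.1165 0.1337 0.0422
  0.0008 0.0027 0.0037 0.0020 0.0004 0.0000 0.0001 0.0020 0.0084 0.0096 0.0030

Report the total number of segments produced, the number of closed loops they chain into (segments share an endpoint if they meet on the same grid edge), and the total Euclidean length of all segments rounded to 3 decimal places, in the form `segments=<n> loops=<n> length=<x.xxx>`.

cell (1,1): code 0100 → (1.839,2.000)–(2.000,1.832)
cell (1,2): code 1100 → (1.448,3.000)–(1.839,2.000)
cell (1,3): code 1100 → (1.748,4.000)–(1.448,3.000)
cell (1,4): code 1000 → (2.000,4.277)–(1.748,4.000)
cell (2,1): code 0110 → (2.000,1.832)–(3.000,1.357)
cell (2,4): code 1001 → (3.000,4.746)–(2.000,4.277)
cell (3,1): code 0110 → (3.000,1.357)–(4.000,1.491)
cell (3,4): code 1001 → (4.000,4.530)–(3.000,4.746)
cell (4,1): code 0110 → (4.000,1.491)–(5.000,1.658)
cell (4,3): code 1011 → (5.000,3.388)–(4.611,4.000)
cell (4,4): code 0001 → (4.611,4.000)–(4.000,4.530)
cell (5,0): code 0100 → (5.792,1.000)–(6.000,0.890)
cell (5,1): code 1110 → (5.000,1.658)–(5.792,1.000)
cell (5,3): code 1001 → (6.000,3.013)–(5.000,3.388)
cell (6,0): code 0110 → (6.000,0.890)–(7.000,0.900)
cell (6,2): code 1011 → (7.000,2.745)–(6.048,3.000)
cell (6,3): code 0001 → (6.048,3.000)–(6.000,3.013)
cell (6,8): code 0100 → (6.900,9.000)–(7.000,8.446)
cell (6,9): code 1000 → (7.000,9.104)–(6.900,9.000)
cell (7,0): code 0010 → (7.000,0.900)–(7.123,1.000)
cell (7,1): code 0011 → (7.123,1.000)–(7.558,2.000)
cell (7,2): code 0001 → (7.558,2.000)–(7.000,2.745)
cell (7,8): code 0110 → (7.000,8.446)–(8.000,8.840)
cell (7,9): code 1001 → (8.000,9.030)–(7.000,9.104)
cell (8,8): code 0010 → (8.000,8.840)–(8.028,9.000)
cell (8,9): code 0001 → (8.028,9.000)–(8.000,9.030)
total: 26 segments, chained into 2 closed loop(s), length Σ = 19.051584

segments=26 loops=2 length=19.052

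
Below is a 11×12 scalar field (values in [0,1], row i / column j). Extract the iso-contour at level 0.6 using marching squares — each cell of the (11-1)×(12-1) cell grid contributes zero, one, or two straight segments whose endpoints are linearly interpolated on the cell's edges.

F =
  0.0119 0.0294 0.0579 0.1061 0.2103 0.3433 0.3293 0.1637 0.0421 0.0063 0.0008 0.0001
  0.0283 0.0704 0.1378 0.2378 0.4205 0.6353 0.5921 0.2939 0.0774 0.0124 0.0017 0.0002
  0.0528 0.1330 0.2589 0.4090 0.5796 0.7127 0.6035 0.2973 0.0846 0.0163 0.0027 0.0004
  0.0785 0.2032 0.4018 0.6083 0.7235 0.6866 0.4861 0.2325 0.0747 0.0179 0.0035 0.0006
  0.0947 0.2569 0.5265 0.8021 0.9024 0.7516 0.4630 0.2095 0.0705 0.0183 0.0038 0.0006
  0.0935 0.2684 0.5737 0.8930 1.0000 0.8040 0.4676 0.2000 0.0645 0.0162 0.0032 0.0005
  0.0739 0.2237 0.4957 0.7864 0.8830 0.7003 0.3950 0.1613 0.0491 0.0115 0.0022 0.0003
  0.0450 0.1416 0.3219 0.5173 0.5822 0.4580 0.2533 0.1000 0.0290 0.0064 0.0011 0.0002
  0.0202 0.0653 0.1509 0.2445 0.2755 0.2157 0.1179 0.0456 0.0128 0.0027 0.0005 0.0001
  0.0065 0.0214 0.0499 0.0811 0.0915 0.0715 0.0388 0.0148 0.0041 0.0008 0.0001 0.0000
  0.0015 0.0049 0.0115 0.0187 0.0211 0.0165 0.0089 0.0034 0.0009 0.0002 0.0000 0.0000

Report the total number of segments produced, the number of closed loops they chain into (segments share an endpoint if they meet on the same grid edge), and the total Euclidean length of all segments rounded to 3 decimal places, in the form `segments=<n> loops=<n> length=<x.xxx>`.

segments=20 loops=1 length=15.928

cell (0,4): code 0100 → (0.879,5.000)–(1.000,4.836)
cell (0,5): code 1000 → (1.000,5.817)–(0.879,5.000)
cell (1,4): code 0110 → (1.000,4.836)–(2.000,4.153)
cell (1,5): code 1101 → (1.693,6.000)–(1.000,5.817)
cell (1,6): code 1000 → (2.000,6.011)–(1.693,6.000)
cell (2,2): code 0100 → (2.958,3.000)–(3.000,2.960)
cell (2,3): code 1100 → (2.142,4.000)–(2.958,3.000)
cell (2,4): code 1110 → (2.000,4.153)–(2.142,4.000)
cell (2,5): code 1011 → (3.000,5.432)–(2.030,6.000)
cell (2,6): code 0001 → (2.030,6.000)–(2.000,6.011)
cell (3,2): code 0110 → (3.000,2.960)–(4.000,2.267)
cell (3,5): code 1001 → (4.000,5.525)–(3.000,5.432)
cell (4,2): code 0110 → (4.000,2.267)–(5.000,2.082)
cell (4,5): code 1001 → (5.000,5.606)–(4.000,5.525)
cell (5,2): code 0110 → (5.000,2.082)–(6.000,2.359)
cell (5,5): code 1001 → (6.000,5.329)–(5.000,5.606)
cell (6,2): code 0010 → (6.000,2.359)–(6.693,3.000)
cell (6,3): code 0011 → (6.693,3.000)–(6.941,4.000)
cell (6,4): code 0011 → (6.941,4.000)–(6.414,5.000)
cell (6,5): code 0001 → (6.414,5.000)–(6.000,5.329)
total: 20 segments, chained into 1 closed loop(s), length Σ = 15.928137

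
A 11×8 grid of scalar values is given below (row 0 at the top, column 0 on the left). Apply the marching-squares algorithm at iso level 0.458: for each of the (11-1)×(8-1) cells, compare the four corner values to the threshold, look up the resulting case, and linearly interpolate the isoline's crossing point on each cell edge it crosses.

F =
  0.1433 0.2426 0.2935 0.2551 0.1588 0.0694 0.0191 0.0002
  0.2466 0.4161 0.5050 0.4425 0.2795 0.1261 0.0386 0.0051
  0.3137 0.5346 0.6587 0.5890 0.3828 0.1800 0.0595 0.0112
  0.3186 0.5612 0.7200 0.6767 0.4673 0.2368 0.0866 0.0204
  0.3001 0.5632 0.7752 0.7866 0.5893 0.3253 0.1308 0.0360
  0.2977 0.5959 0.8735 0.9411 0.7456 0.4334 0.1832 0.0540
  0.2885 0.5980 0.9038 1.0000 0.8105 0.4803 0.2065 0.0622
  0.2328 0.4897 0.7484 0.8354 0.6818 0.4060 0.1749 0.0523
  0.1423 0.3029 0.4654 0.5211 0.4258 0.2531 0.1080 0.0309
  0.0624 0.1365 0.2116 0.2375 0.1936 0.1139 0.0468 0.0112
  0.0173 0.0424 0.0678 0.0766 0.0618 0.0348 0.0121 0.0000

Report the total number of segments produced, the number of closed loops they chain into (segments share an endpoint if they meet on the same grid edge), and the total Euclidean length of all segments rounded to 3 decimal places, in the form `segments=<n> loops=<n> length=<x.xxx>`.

segments=26 loops=1 length=19.218

cell (0,1): code 0100 → (0.778,2.000)–(1.000,1.471)
cell (0,2): code 1000 → (1.000,2.752)–(0.778,2.000)
cell (1,0): code 0100 → (1.354,1.000)–(2.000,0.653)
cell (1,1): code 1110 → (1.000,1.471)–(1.354,1.000)
cell (1,2): code 1101 → (1.106,3.000)–(1.000,2.752)
cell (1,3): code 1000 → (2.000,3.635)–(1.106,3.000)
cell (2,0): code 0110 → (2.000,0.653)–(3.000,0.575)
cell (2,3): code 1101 → (2.890,4.000)–(2.000,3.635)
cell (2,4): code 1000 → (3.000,4.040)–(2.890,4.000)
cell (3,0): code 0110 → (3.000,0.575)–(4.000,0.600)
cell (3,4): code 1001 → (4.000,4.497)–(3.000,4.040)
cell (4,0): code 0110 → (4.000,0.600)–(5.000,0.538)
cell (4,4): code 1001 → (5.000,4.921)–(4.000,4.497)
cell (5,0): code 0110 → (5.000,0.538)–(6.000,0.548)
cell (5,4): code 1101 → (5.525,5.000)–(5.000,4.921)
cell (5,5): code 1000 → (6.000,5.081)–(5.525,5.000)
cell (6,0): code 0110 → (6.000,0.548)–(7.000,0.877)
cell (6,4): code 1011 → (7.000,4.811)–(6.300,5.000)
cell (6,5): code 0001 → (6.300,5.000)–(6.000,5.081)
cell (7,0): code 0010 → (7.000,0.877)–(7.170,1.000)
cell (7,1): code 0111 → (7.170,1.000)–(8.000,1.954)
cell (7,3): code 1011 → (8.000,3.662)–(7.874,4.000)
cell (7,4): code 0001 → (7.874,4.000)–(7.000,4.811)
cell (8,1): code 0010 → (8.000,1.954)–(8.029,2.000)
cell (8,2): code 0011 → (8.029,2.000)–(8.222,3.000)
cell (8,3): code 0001 → (8.222,3.000)–(8.000,3.662)
total: 26 segments, chained into 1 closed loop(s), length Σ = 19.217553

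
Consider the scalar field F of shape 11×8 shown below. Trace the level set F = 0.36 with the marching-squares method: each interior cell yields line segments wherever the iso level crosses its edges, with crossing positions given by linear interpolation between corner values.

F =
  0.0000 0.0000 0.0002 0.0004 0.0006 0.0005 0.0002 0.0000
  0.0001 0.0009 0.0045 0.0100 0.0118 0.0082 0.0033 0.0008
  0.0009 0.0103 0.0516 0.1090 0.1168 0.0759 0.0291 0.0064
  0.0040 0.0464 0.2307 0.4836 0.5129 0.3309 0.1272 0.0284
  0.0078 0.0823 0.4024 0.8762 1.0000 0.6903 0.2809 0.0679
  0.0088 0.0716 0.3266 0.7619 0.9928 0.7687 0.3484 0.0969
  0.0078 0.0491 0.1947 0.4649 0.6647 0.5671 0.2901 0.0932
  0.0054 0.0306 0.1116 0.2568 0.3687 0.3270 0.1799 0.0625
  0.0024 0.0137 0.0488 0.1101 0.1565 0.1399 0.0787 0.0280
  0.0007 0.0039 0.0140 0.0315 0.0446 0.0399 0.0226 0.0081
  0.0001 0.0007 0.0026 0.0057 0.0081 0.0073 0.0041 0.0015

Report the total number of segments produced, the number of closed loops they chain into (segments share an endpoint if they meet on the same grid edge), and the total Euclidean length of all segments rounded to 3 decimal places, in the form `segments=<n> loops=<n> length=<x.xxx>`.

segments=18 loops=1 length=13.232

cell (2,2): code 0100 → (2.670,3.000)–(3.000,2.511)
cell (2,3): code 1100 → (2.614,4.000)–(2.670,3.000)
cell (2,4): code 1000 → (3.000,4.840)–(2.614,4.000)
cell (3,1): code 0100 → (3.753,2.000)–(4.000,1.868)
cell (3,2): code 1110 → (3.000,2.511)–(3.753,2.000)
cell (3,4): code 1101 → (3.081,5.000)–(3.000,4.840)
cell (3,5): code 1000 → (4.000,5.807)–(3.081,5.000)
cell (4,1): code 0010 → (4.000,1.868)–(4.559,2.000)
cell (4,2): code 0111 → (4.559,2.000)–(5.000,2.077)
cell (4,5): code 1001 → (5.000,5.972)–(4.000,5.807)
cell (5,2): code 0110 → (5.000,2.077)–(6.000,2.612)
cell (5,5): code 1001 → (6.000,5.748)–(5.000,5.972)
cell (6,2): code 0010 → (6.000,2.612)–(6.504,3.000)
cell (6,3): code 0111 → (6.504,3.000)–(7.000,3.922)
cell (6,4): code 1011 → (7.000,4.209)–(6.863,5.000)
cell (6,5): code 0001 → (6.863,5.000)–(6.000,5.748)
cell (7,3): code 0010 → (7.000,3.922)–(7.041,4.000)
cell (7,4): code 0001 → (7.041,4.000)–(7.000,4.209)
total: 18 segments, chained into 1 closed loop(s), length Σ = 13.231793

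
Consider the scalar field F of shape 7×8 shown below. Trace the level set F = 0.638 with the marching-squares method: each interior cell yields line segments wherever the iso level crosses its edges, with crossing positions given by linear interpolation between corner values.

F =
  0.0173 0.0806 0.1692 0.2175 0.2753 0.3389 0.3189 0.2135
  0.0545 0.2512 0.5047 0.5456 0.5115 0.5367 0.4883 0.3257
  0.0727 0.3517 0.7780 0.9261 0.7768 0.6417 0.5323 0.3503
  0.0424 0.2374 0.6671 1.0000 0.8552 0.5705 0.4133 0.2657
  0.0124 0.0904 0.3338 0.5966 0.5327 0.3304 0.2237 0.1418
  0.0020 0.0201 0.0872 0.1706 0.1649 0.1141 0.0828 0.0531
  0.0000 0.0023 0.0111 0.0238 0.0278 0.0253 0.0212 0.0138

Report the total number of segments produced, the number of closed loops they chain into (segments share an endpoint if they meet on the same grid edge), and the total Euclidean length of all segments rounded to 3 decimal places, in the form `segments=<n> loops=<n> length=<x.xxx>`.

cell (1,1): code 0100 → (1.488,2.000)–(2.000,1.672)
cell (1,2): code 1100 → (1.243,3.000)–(1.488,2.000)
cell (1,3): code 1100 → (1.477,4.000)–(1.243,3.000)
cell (1,4): code 1100 → (1.965,5.000)–(1.477,4.000)
cell (1,5): code 1000 → (2.000,5.034)–(1.965,5.000)
cell (2,1): code 0110 → (2.000,1.672)–(3.000,1.932)
cell (2,4): code 1011 → (3.000,4.763)–(2.052,5.000)
cell (2,5): code 0001 → (2.052,5.000)–(2.000,5.034)
cell (3,1): code 0010 → (3.000,1.932)–(3.087,2.000)
cell (3,2): code 0011 → (3.087,2.000)–(3.897,3.000)
cell (3,3): code 0011 → (3.897,3.000)–(3.673,4.000)
cell (3,4): code 0001 → (3.673,4.000)–(3.000,4.763)
total: 12 segments, chained into 1 closed loop(s), length Σ = 9.339078

segments=12 loops=1 length=9.339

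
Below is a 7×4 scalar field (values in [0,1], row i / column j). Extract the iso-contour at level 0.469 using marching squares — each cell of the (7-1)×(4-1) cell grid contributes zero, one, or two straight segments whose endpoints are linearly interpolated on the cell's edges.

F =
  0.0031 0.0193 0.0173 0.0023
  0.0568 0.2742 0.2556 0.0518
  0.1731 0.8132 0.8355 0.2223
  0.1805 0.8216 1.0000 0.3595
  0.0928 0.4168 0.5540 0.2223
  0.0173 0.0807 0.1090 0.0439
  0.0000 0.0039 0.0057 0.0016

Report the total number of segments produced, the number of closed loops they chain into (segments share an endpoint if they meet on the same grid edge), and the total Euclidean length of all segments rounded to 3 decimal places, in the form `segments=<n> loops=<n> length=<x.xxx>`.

cell (1,0): code 0100 → (1.361,1.000)–(2.000,0.462)
cell (1,1): code 1100 → (1.368,2.000)–(1.361,1.000)
cell (1,2): code 1000 → (2.000,2.598)–(1.368,2.000)
cell (2,0): code 0110 → (2.000,0.462)–(3.000,0.450)
cell (2,2): code 1001 → (3.000,2.829)–(2.000,2.598)
cell (3,0): code 0010 → (3.000,0.450)–(3.871,1.000)
cell (3,1): code 0111 → (3.871,1.000)–(4.000,1.380)
cell (3,2): code 1001 → (4.000,2.256)–(3.000,2.829)
cell (4,1): code 0010 → (4.000,1.380)–(4.191,2.000)
cell (4,2): code 0001 → (4.191,2.000)–(4.000,2.256)
total: 10 segments, chained into 1 closed loop(s), length Σ = 8.283433

segments=10 loops=1 length=8.283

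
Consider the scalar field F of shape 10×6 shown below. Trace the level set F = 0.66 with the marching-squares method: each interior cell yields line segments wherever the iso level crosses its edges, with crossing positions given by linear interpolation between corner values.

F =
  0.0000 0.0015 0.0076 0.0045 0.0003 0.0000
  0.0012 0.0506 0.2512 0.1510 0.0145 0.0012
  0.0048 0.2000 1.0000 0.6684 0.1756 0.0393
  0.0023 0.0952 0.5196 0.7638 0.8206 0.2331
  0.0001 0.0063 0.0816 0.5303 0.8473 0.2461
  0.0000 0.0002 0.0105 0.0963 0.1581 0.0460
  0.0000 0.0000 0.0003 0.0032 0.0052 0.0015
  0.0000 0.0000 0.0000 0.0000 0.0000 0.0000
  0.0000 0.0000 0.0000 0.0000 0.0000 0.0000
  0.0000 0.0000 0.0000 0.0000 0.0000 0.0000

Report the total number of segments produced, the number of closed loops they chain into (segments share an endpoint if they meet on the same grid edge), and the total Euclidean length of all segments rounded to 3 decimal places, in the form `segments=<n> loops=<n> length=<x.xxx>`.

cell (1,1): code 0100 → (1.546,2.000)–(2.000,1.575)
cell (1,2): code 1100 → (1.984,3.000)–(1.546,2.000)
cell (1,3): code 1000 → (2.000,3.017)–(1.984,3.000)
cell (2,1): code 0010 → (2.000,1.575)–(2.708,2.000)
cell (2,2): code 0111 → (2.708,2.000)–(3.000,2.575)
cell (2,3): code 1101 → (2.751,4.000)–(2.000,3.017)
cell (2,4): code 1000 → (3.000,4.273)–(2.751,4.000)
cell (3,2): code 0010 → (3.000,2.575)–(3.445,3.000)
cell (3,3): code 0111 → (3.445,3.000)–(4.000,3.409)
cell (3,4): code 1001 → (4.000,4.312)–(3.000,4.273)
cell (4,3): code 0010 → (4.000,3.409)–(4.272,4.000)
cell (4,4): code 0001 → (4.272,4.000)–(4.000,4.312)
total: 12 segments, chained into 1 closed loop(s), length Σ = 8.183836

segments=12 loops=1 length=8.184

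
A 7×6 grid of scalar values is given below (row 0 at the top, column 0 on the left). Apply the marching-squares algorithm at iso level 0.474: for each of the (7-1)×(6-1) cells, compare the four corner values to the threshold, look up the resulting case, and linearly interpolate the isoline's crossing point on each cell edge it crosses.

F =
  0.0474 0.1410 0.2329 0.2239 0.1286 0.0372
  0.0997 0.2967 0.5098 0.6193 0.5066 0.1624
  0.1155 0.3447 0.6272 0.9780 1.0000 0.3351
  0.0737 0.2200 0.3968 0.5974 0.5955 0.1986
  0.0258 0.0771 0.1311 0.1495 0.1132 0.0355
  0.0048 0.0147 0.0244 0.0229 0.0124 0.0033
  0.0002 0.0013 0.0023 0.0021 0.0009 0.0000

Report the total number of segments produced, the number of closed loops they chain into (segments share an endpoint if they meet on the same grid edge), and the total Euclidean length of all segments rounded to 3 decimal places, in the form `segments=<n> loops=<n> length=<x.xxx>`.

segments=12 loops=1 length=9.244

cell (0,1): code 0100 → (0.871,2.000)–(1.000,1.832)
cell (0,2): code 1100 → (0.633,3.000)–(0.871,2.000)
cell (0,3): code 1100 → (0.914,4.000)–(0.633,3.000)
cell (0,4): code 1000 → (1.000,4.095)–(0.914,4.000)
cell (1,1): code 0110 → (1.000,1.832)–(2.000,1.458)
cell (1,4): code 1001 → (2.000,4.791)–(1.000,4.095)
cell (2,1): code 0010 → (2.000,1.458)–(2.665,2.000)
cell (2,2): code 0111 → (2.665,2.000)–(3.000,2.385)
cell (2,4): code 1001 → (3.000,4.306)–(2.000,4.791)
cell (3,2): code 0010 → (3.000,2.385)–(3.276,3.000)
cell (3,3): code 0011 → (3.276,3.000)–(3.252,4.000)
cell (3,4): code 0001 → (3.252,4.000)–(3.000,4.306)
total: 12 segments, chained into 1 closed loop(s), length Σ = 9.243656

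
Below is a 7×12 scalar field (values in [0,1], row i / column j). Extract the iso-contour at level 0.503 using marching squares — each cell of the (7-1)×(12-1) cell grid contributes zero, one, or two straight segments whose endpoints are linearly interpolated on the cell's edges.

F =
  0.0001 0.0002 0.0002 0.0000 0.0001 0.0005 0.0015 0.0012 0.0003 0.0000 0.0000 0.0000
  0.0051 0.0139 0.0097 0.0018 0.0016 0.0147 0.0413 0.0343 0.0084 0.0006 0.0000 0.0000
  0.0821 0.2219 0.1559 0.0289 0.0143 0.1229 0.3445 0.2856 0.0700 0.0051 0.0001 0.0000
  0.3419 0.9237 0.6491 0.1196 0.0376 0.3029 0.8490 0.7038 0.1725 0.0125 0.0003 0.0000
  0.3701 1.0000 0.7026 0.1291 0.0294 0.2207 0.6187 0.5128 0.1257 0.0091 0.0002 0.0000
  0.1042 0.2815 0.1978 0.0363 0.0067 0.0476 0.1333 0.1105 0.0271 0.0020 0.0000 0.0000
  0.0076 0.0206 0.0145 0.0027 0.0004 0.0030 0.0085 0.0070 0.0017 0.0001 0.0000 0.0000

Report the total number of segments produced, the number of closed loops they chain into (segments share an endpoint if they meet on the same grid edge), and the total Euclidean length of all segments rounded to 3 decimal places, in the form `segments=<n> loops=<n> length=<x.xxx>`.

segments=16 loops=2 length=13.130

cell (2,0): code 0100 → (2.401,1.000)–(3.000,0.277)
cell (2,1): code 1100 → (2.704,2.000)–(2.401,1.000)
cell (2,2): code 1000 → (3.000,2.276)–(2.704,2.000)
cell (2,5): code 0100 → (2.314,6.000)–(3.000,5.366)
cell (2,6): code 1100 → (2.520,7.000)–(2.314,6.000)
cell (2,7): code 1000 → (3.000,7.378)–(2.520,7.000)
cell (3,0): code 0110 → (3.000,0.277)–(4.000,0.211)
cell (3,2): code 1001 → (4.000,2.348)–(3.000,2.276)
cell (3,5): code 0110 → (3.000,5.366)–(4.000,5.709)
cell (3,7): code 1001 → (4.000,7.025)–(3.000,7.378)
cell (4,0): code 0010 → (4.000,0.211)–(4.692,1.000)
cell (4,1): code 0011 → (4.692,1.000)–(4.395,2.000)
cell (4,2): code 0001 → (4.395,2.000)–(4.000,2.348)
cell (4,5): code 0010 → (4.000,5.709)–(4.238,6.000)
cell (4,6): code 0011 → (4.238,6.000)–(4.024,7.000)
cell (4,7): code 0001 → (4.024,7.000)–(4.000,7.025)
total: 16 segments, chained into 2 closed loop(s), length Σ = 13.129743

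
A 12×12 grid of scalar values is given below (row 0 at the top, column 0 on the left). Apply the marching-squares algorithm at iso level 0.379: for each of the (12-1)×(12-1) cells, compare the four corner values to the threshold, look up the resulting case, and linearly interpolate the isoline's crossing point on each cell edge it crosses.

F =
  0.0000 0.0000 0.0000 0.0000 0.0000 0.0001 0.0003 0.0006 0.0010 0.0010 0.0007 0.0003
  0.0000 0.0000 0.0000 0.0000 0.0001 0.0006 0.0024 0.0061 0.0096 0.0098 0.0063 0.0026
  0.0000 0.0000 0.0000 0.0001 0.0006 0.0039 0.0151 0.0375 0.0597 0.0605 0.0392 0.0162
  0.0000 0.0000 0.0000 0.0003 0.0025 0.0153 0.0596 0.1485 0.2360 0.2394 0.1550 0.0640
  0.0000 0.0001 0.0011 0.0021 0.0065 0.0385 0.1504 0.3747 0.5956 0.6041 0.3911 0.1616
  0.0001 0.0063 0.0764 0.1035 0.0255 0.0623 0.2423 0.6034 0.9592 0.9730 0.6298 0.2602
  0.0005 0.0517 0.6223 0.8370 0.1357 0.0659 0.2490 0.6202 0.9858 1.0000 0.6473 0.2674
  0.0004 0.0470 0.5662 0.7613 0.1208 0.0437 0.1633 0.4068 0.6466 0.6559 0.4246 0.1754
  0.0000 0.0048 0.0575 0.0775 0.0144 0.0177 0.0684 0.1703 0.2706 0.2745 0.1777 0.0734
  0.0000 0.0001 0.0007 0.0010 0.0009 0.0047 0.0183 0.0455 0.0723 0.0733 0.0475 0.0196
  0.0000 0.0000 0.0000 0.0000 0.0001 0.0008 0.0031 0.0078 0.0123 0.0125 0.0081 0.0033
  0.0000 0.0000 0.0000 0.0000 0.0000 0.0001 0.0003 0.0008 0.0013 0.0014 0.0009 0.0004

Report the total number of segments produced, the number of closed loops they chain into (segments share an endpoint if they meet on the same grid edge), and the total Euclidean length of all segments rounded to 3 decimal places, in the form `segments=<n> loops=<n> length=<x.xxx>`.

cell (3,7): code 0100 → (3.398,8.000)–(4.000,7.019)
cell (3,8): code 1100 → (3.383,9.000)–(3.398,8.000)
cell (3,9): code 1100 → (3.949,10.000)–(3.383,9.000)
cell (3,10): code 1000 → (4.000,10.053)–(3.949,10.000)
cell (4,6): code 0100 → (4.019,7.000)–(5.000,6.379)
cell (4,7): code 1110 → (4.000,7.019)–(4.019,7.000)
cell (4,10): code 1001 → (5.000,10.679)–(4.000,10.053)
cell (5,1): code 0100 → (5.554,2.000)–(6.000,1.574)
cell (5,2): code 1100 → (5.376,3.000)–(5.554,2.000)
cell (5,3): code 1000 → (6.000,3.653)–(5.376,3.000)
cell (5,6): code 0110 → (5.000,6.379)–(6.000,6.350)
cell (5,10): code 1001 → (6.000,10.706)–(5.000,10.679)
cell (6,1): code 0110 → (6.000,1.574)–(7.000,1.639)
cell (6,3): code 1001 → (7.000,3.597)–(6.000,3.653)
cell (6,6): code 0110 → (6.000,6.350)–(7.000,6.886)
cell (6,10): code 1001 → (7.000,10.183)–(6.000,10.706)
cell (7,1): code 0010 → (7.000,1.639)–(7.368,2.000)
cell (7,2): code 0011 → (7.368,2.000)–(7.559,3.000)
cell (7,3): code 0001 → (7.559,3.000)–(7.000,3.597)
cell (7,6): code 0010 → (7.000,6.886)–(7.118,7.000)
cell (7,7): code 0011 → (7.118,7.000)–(7.712,8.000)
cell (7,8): code 0011 → (7.712,8.000)–(7.726,9.000)
cell (7,9): code 0011 → (7.726,9.000)–(7.185,10.000)
cell (7,10): code 0001 → (7.185,10.000)–(7.000,10.183)
total: 24 segments, chained into 2 closed loop(s), length Σ = 20.620769

segments=24 loops=2 length=20.621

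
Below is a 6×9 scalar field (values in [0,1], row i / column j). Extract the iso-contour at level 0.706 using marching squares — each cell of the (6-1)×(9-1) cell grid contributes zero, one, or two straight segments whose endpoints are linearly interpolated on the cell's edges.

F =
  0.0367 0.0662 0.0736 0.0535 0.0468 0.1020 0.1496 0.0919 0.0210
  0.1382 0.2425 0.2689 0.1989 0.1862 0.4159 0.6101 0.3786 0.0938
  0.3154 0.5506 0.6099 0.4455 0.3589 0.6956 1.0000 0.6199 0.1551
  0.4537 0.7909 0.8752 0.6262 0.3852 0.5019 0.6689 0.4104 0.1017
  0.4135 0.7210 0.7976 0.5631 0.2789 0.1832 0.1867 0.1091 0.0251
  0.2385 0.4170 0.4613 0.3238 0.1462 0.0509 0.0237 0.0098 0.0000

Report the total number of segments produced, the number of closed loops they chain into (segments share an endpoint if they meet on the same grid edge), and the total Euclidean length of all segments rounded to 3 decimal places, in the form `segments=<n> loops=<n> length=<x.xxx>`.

segments=12 loops=2 length=10.832

cell (1,5): code 0100 → (1.246,6.000)–(2.000,5.034)
cell (1,6): code 1000 → (2.000,6.773)–(1.246,6.000)
cell (2,0): code 0100 → (2.647,1.000)–(3.000,0.748)
cell (2,1): code 1100 → (2.362,2.000)–(2.647,1.000)
cell (2,2): code 1000 → (3.000,2.680)–(2.362,2.000)
cell (2,5): code 0010 → (2.000,5.034)–(2.888,6.000)
cell (2,6): code 0001 → (2.888,6.000)–(2.000,6.773)
cell (3,0): code 0110 → (3.000,0.748)–(4.000,0.951)
cell (3,2): code 1001 → (4.000,2.391)–(3.000,2.680)
cell (4,0): code 0010 → (4.000,0.951)–(4.049,1.000)
cell (4,1): code 0011 → (4.049,1.000)–(4.272,2.000)
cell (4,2): code 0001 → (4.272,2.000)–(4.000,2.391)
total: 12 segments, chained into 2 closed loop(s), length Σ = 10.831997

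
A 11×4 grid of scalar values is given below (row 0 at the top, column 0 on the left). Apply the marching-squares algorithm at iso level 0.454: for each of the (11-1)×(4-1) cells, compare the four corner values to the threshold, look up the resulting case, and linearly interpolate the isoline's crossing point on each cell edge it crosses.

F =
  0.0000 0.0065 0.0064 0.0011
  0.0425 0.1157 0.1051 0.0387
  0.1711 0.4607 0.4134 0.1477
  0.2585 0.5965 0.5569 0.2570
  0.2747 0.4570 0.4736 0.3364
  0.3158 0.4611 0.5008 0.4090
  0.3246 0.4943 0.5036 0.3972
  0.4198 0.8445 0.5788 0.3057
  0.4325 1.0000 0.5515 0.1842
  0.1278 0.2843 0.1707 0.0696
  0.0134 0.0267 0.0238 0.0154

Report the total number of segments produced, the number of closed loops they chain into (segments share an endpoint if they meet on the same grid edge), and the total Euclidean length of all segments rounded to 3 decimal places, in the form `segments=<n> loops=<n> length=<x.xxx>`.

cell (1,0): code 0100 → (1.981,1.000)–(2.000,0.977)
cell (1,1): code 1000 → (2.000,1.142)–(1.981,1.000)
cell (2,0): code 0110 → (2.000,0.977)–(3.000,0.578)
cell (2,1): code 1101 → (2.283,2.000)–(2.000,1.142)
cell (2,2): code 1000 → (3.000,2.343)–(2.283,2.000)
cell (3,0): code 0110 → (3.000,0.578)–(4.000,0.984)
cell (3,2): code 1001 → (4.000,2.143)–(3.000,2.343)
cell (4,0): code 0110 → (4.000,0.984)–(5.000,0.951)
cell (4,2): code 1001 → (5.000,2.510)–(4.000,2.143)
cell (5,0): code 0110 → (5.000,0.951)–(6.000,0.763)
cell (5,2): code 1001 → (6.000,2.466)–(5.000,2.510)
cell (6,0): code 0110 → (6.000,0.763)–(7.000,0.081)
cell (6,2): code 1001 → (7.000,2.457)–(6.000,2.466)
cell (7,0): code 0110 → (7.000,0.081)–(8.000,0.038)
cell (7,2): code 1001 → (8.000,2.265)–(7.000,2.457)
cell (8,0): code 0010 → (8.000,0.038)–(8.763,1.000)
cell (8,1): code 0011 → (8.763,1.000)–(8.256,2.000)
cell (8,2): code 0001 → (8.256,2.000)–(8.000,2.265)
total: 18 segments, chained into 1 closed loop(s), length Σ = 16.078811

segments=18 loops=1 length=16.079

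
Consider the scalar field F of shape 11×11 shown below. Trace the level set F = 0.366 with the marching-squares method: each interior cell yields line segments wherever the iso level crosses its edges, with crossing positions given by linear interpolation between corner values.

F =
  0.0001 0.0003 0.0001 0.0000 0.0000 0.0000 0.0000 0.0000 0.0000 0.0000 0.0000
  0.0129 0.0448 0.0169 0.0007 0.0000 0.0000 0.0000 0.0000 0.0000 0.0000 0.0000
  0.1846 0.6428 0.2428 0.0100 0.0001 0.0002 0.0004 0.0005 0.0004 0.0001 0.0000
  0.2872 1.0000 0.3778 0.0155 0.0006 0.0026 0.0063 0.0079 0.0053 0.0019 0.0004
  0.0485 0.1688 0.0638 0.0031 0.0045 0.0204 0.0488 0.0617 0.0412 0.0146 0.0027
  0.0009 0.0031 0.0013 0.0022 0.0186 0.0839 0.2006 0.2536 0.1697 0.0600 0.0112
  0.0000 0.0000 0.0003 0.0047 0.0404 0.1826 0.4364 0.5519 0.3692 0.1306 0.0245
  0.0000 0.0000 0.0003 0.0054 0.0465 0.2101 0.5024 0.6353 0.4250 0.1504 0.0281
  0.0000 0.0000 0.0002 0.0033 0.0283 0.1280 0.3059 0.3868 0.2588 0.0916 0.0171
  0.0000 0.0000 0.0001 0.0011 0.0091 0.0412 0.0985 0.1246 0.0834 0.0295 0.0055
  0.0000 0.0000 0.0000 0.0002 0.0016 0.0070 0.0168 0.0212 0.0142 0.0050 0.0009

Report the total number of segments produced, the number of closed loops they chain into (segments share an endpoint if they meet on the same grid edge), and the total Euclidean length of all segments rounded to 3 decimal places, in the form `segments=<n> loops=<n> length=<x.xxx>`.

cell (1,0): code 0100 → (1.537,1.000)–(2.000,0.396)
cell (1,1): code 1000 → (2.000,1.692)–(1.537,1.000)
cell (2,0): code 0110 → (2.000,0.396)–(3.000,0.111)
cell (2,1): code 1101 → (2.913,2.000)–(2.000,1.692)
cell (2,2): code 1000 → (3.000,2.033)–(2.913,2.000)
cell (3,0): code 0010 → (3.000,0.111)–(3.763,1.000)
cell (3,1): code 0011 → (3.763,1.000)–(3.038,2.000)
cell (3,2): code 0001 → (3.038,2.000)–(3.000,2.033)
cell (5,5): code 0100 → (5.701,6.000)–(6.000,5.723)
cell (5,6): code 1100 → (5.377,7.000)–(5.701,6.000)
cell (5,7): code 1100 → (5.984,8.000)–(5.377,7.000)
cell (5,8): code 1000 → (6.000,8.013)–(5.984,8.000)
cell (6,5): code 0110 → (6.000,5.723)–(7.000,5.533)
cell (6,8): code 1001 → (7.000,8.215)–(6.000,8.013)
cell (7,5): code 0010 → (7.000,5.533)–(7.694,6.000)
cell (7,6): code 0111 → (7.694,6.000)–(8.000,6.743)
cell (7,7): code 1011 → (8.000,7.162)–(7.355,8.000)
cell (7,8): code 0001 → (7.355,8.000)–(7.000,8.215)
cell (8,6): code 0010 → (8.000,6.743)–(8.079,7.000)
cell (8,7): code 0001 → (8.079,7.000)–(8.000,7.162)
total: 20 segments, chained into 2 closed loop(s), length Σ = 14.395941

segments=20 loops=2 length=14.396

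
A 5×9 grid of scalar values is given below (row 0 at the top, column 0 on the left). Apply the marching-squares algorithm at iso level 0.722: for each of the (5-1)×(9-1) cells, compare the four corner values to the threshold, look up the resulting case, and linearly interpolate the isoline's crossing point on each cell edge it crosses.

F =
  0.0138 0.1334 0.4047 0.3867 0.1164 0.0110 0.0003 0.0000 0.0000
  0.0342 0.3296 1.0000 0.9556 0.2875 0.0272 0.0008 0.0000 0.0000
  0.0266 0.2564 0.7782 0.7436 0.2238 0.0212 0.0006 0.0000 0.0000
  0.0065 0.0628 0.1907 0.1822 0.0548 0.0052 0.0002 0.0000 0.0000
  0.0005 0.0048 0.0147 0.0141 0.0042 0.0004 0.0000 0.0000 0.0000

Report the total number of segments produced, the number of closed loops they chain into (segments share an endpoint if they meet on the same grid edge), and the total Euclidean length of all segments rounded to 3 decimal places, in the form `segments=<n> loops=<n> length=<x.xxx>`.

cell (0,1): code 0100 → (0.533,2.000)–(1.000,1.585)
cell (0,2): code 1100 → (0.589,3.000)–(0.533,2.000)
cell (0,3): code 1000 → (1.000,3.350)–(0.589,3.000)
cell (1,1): code 0110 → (1.000,1.585)–(2.000,1.892)
cell (1,3): code 1001 → (2.000,3.042)–(1.000,3.350)
cell (2,1): code 0010 → (2.000,1.892)–(2.096,2.000)
cell (2,2): code 0011 → (2.096,2.000)–(2.038,3.000)
cell (2,3): code 0001 → (2.038,3.000)–(2.000,3.042)
total: 8 segments, chained into 1 closed loop(s), length Σ = 5.460191

segments=8 loops=1 length=5.460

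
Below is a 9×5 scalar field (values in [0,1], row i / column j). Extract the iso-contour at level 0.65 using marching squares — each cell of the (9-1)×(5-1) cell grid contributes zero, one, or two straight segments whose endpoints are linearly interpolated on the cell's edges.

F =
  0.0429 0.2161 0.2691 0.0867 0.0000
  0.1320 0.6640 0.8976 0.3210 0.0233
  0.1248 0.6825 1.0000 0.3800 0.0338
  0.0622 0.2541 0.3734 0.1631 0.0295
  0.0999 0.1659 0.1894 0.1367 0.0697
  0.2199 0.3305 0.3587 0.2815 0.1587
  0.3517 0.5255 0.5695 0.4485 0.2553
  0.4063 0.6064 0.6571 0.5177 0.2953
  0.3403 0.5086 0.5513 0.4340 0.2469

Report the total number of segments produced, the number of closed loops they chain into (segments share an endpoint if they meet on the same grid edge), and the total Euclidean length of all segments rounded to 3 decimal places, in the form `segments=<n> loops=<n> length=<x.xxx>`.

cell (0,0): code 0100 → (0.969,1.000)–(1.000,0.974)
cell (0,1): code 1100 → (0.606,2.000)–(0.969,1.000)
cell (0,2): code 1000 → (1.000,2.429)–(0.606,2.000)
cell (1,0): code 0110 → (1.000,0.974)–(2.000,0.942)
cell (1,2): code 1001 → (2.000,2.565)–(1.000,2.429)
cell (2,0): code 0010 → (2.000,0.942)–(2.076,1.000)
cell (2,1): code 0011 → (2.076,1.000)–(2.559,2.000)
cell (2,2): code 0001 → (2.559,2.000)–(2.000,2.565)
cell (6,1): code 0100 → (6.919,2.000)–(7.000,1.860)
cell (6,2): code 1000 → (7.000,2.051)–(6.919,2.000)
cell (7,1): code 0010 → (7.000,1.860)–(7.067,2.000)
cell (7,2): code 0001 → (7.067,2.000)–(7.000,2.051)
total: 12 segments, chained into 2 closed loop(s), length Σ = 6.194233

segments=12 loops=2 length=6.194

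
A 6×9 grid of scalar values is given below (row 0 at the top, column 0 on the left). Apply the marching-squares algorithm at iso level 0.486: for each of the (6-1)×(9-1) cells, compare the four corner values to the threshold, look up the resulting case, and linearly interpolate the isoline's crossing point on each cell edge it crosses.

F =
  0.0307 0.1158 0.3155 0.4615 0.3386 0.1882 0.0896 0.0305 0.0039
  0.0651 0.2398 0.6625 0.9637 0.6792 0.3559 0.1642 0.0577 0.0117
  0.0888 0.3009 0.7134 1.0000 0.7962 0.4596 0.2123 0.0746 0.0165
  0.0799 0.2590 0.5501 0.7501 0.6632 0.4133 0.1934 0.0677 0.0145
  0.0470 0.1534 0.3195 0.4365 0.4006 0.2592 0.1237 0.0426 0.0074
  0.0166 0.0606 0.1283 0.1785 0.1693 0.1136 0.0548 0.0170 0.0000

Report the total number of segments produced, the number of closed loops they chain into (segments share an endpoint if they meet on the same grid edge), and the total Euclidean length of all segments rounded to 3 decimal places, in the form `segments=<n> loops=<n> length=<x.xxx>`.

segments=12 loops=1 length=11.278

cell (0,1): code 0100 → (0.491,2.000)–(1.000,1.582)
cell (0,2): code 1100 → (0.049,3.000)–(0.491,2.000)
cell (0,3): code 1100 → (0.433,4.000)–(0.049,3.000)
cell (0,4): code 1000 → (1.000,4.598)–(0.433,4.000)
cell (1,1): code 0110 → (1.000,1.582)–(2.000,1.449)
cell (1,4): code 1001 → (2.000,4.922)–(1.000,4.598)
cell (2,1): code 0110 → (2.000,1.449)–(3.000,1.780)
cell (2,4): code 1001 → (3.000,4.709)–(2.000,4.922)
cell (3,1): code 0010 → (3.000,1.780)–(3.278,2.000)
cell (3,2): code 0011 → (3.278,2.000)–(3.842,3.000)
cell (3,3): code 0011 → (3.842,3.000)–(3.675,4.000)
cell (3,4): code 0001 → (3.675,4.000)–(3.000,4.709)
total: 12 segments, chained into 1 closed loop(s), length Σ = 11.278088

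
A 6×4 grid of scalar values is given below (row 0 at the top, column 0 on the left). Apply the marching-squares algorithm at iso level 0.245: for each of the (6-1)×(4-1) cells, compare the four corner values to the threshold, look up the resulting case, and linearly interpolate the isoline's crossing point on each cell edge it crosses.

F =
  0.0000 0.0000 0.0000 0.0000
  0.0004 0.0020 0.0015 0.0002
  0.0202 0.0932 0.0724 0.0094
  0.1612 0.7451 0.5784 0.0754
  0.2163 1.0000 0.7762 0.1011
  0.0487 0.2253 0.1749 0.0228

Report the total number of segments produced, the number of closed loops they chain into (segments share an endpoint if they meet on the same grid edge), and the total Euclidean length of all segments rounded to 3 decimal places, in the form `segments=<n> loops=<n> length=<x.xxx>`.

cell (2,0): code 0100 → (2.233,1.000)–(3.000,0.144)
cell (2,1): code 1100 → (2.341,2.000)–(2.233,1.000)
cell (2,2): code 1000 → (3.000,2.663)–(2.341,2.000)
cell (3,0): code 0110 → (3.000,0.144)–(4.000,0.037)
cell (3,2): code 1001 → (4.000,2.787)–(3.000,2.663)
cell (4,0): code 0010 → (4.000,0.037)–(4.975,1.000)
cell (4,1): code 0011 → (4.975,1.000)–(4.883,2.000)
cell (4,2): code 0001 → (4.883,2.000)–(4.000,2.787)
total: 8 segments, chained into 1 closed loop(s), length Σ = 8.661146

segments=8 loops=1 length=8.661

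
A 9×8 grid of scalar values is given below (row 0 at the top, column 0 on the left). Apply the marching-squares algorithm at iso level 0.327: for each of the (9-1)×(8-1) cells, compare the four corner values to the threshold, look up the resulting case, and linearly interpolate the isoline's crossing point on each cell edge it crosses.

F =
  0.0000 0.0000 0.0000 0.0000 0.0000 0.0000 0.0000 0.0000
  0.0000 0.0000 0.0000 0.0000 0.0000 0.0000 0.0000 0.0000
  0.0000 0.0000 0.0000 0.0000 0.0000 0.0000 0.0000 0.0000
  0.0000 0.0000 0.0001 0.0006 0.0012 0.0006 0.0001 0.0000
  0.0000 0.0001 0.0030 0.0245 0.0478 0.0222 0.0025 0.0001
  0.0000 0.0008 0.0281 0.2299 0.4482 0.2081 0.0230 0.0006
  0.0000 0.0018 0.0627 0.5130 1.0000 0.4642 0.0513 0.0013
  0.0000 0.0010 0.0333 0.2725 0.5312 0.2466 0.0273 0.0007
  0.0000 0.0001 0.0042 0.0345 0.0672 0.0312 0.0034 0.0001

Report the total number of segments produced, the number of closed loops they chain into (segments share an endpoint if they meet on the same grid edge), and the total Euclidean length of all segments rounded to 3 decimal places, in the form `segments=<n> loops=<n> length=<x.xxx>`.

segments=12 loops=1 length=7.977

cell (4,3): code 0100 → (4.697,4.000)–(5.000,3.445)
cell (4,4): code 1000 → (5.000,4.505)–(4.697,4.000)
cell (5,2): code 0100 → (5.343,3.000)–(6.000,2.587)
cell (5,3): code 1110 → (5.000,3.445)–(5.343,3.000)
cell (5,4): code 1101 → (5.464,5.000)–(5.000,4.505)
cell (5,5): code 1000 → (6.000,5.332)–(5.464,5.000)
cell (6,2): code 0010 → (6.000,2.587)–(6.773,3.000)
cell (6,3): code 0111 → (6.773,3.000)–(7.000,3.211)
cell (6,4): code 1011 → (7.000,4.717)–(6.631,5.000)
cell (6,5): code 0001 → (6.631,5.000)–(6.000,5.332)
cell (7,3): code 0010 → (7.000,3.211)–(7.440,4.000)
cell (7,4): code 0001 → (7.440,4.000)–(7.000,4.717)
total: 12 segments, chained into 1 closed loop(s), length Σ = 7.977368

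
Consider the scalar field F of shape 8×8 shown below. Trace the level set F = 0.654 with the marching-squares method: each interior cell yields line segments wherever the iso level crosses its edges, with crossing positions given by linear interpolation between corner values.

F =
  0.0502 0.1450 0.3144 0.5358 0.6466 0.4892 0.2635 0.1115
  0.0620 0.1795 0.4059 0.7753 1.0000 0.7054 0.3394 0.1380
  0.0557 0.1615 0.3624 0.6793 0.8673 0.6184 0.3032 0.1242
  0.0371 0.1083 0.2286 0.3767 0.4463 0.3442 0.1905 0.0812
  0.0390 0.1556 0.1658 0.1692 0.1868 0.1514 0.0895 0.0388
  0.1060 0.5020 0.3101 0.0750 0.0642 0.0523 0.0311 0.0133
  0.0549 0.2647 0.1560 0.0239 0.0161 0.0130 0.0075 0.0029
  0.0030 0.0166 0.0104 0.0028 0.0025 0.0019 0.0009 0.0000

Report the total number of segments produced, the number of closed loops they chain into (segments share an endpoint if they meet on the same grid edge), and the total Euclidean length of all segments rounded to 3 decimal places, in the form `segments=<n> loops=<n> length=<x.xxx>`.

segments=10 loops=1 length=7.499

cell (0,2): code 0100 → (0.494,3.000)–(1.000,2.672)
cell (0,3): code 1100 → (0.021,4.000)–(0.494,3.000)
cell (0,4): code 1100 → (0.762,5.000)–(0.021,4.000)
cell (0,5): code 1000 → (1.000,5.140)–(0.762,5.000)
cell (1,2): code 0110 → (1.000,2.672)–(2.000,2.920)
cell (1,4): code 1011 → (2.000,4.857)–(1.591,5.000)
cell (1,5): code 0001 → (1.591,5.000)–(1.000,5.140)
cell (2,2): code 0010 → (2.000,2.920)–(2.084,3.000)
cell (2,3): code 0011 → (2.084,3.000)–(2.507,4.000)
cell (2,4): code 0001 → (2.507,4.000)–(2.000,4.857)
total: 10 segments, chained into 1 closed loop(s), length Σ = 7.498690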